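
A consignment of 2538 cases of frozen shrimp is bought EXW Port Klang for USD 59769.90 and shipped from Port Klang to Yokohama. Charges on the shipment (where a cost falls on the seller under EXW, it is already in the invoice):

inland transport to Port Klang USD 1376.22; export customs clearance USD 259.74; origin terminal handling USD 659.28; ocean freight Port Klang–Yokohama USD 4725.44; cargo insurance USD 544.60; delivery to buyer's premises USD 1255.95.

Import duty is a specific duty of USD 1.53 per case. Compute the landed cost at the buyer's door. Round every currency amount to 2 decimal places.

EXW: the seller makes goods available at their premises; the buyer bears all onward costs.
CIF value = EXW price + inland to port + export clearance + origin terminal + freight + insurance = 59769.90 + 1376.22 + 259.74 + 659.28 + 4725.44 + 544.60 = 67335.18
Import duty = 2538 × 1.53 = 3883.14
Buyer bears: inland to port 1376.22 + export clearance 259.74 + origin terminal 659.28 + freight 4725.44 + insurance 544.60 + delivery 1255.95 + duty 3883.14 = 12704.37
Landed cost = invoice 59769.90 + 12704.37 = 72474.27

Total landed cost: USD 72474.27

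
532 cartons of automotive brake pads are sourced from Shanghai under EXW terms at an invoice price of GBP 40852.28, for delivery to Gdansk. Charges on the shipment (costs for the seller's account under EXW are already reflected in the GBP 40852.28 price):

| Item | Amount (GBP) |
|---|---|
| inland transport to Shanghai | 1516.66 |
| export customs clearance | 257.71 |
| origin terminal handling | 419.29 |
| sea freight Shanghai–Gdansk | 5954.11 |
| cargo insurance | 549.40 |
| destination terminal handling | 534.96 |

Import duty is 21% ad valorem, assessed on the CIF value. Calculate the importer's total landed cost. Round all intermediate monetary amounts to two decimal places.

Total landed cost: GBP 60489.79

EXW: the seller makes goods available at their premises; the buyer bears all onward costs.
CIF value = EXW price + inland to port + export clearance + origin terminal + freight + insurance = 40852.28 + 1516.66 + 257.71 + 419.29 + 5954.11 + 549.40 = 49549.45
Import duty = 49549.45 × 21% = 10405.38
Buyer bears: inland to port 1516.66 + export clearance 257.71 + origin terminal 419.29 + freight 5954.11 + insurance 549.40 + destination terminal 534.96 + duty 10405.38 = 19637.51
Landed cost = invoice 40852.28 + 19637.51 = 60489.79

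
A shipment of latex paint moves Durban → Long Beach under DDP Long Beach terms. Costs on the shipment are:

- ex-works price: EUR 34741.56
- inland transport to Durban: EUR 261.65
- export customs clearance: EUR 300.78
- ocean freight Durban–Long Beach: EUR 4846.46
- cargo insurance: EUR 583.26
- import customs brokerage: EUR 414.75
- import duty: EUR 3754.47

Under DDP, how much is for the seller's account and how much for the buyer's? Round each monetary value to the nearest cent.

Seller: EUR 44902.93; buyer: EUR 0.00

DDP: the seller bears all costs including import duty.
Seller's account: goods 34741.56 + inland to port 261.65 + export clearance 300.78 + freight 4846.46 + insurance 583.26 + brokerage 414.75 + duty 3754.47 = 44902.93
Buyer's account: 0.00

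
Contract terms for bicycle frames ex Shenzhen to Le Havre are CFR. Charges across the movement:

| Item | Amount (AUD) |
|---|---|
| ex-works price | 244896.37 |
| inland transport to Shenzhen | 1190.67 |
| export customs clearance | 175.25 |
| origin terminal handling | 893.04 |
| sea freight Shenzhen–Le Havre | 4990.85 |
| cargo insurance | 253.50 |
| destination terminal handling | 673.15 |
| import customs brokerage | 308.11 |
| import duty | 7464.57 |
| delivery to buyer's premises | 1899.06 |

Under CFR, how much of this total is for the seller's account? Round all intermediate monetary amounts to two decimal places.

CFR: the seller pays costs through ocean freight to the destination port, but not insurance.
Seller's account: goods 244896.37 + inland to port 1190.67 + export clearance 175.25 + origin terminal 893.04 + freight 4990.85 = 252146.18
Buyer's account: insurance 253.50 + destination terminal 673.15 + brokerage 308.11 + duty 7464.57 + delivery 1899.06 = 10598.39

Seller's account: AUD 252146.18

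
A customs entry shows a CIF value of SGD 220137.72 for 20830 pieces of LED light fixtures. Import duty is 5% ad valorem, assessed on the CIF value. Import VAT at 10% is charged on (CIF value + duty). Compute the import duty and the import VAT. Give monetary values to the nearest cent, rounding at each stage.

Import duty = 220137.72 × 5% = 11006.89
VAT base = CIF + duty = 220137.72 + 11006.89 = 231144.61
Import VAT = 231144.61 × 10% = 23114.46

Import duty: SGD 11006.89; import VAT: SGD 23114.46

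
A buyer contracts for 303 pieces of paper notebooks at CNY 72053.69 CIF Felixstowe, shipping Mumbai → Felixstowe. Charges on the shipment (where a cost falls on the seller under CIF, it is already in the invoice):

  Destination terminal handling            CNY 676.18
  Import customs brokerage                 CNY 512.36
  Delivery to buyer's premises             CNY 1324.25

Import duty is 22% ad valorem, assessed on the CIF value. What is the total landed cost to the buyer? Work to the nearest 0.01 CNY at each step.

CIF: the seller pays costs through ocean freight and marine insurance to the destination port.
The CIF price already equals the CIF value: 72053.69
Import duty = 72053.69 × 22% = 15851.81
Buyer bears: destination terminal 676.18 + brokerage 512.36 + delivery 1324.25 + duty 15851.81 = 18364.60
Landed cost = invoice 72053.69 + 18364.60 = 90418.29

Total landed cost: CNY 90418.29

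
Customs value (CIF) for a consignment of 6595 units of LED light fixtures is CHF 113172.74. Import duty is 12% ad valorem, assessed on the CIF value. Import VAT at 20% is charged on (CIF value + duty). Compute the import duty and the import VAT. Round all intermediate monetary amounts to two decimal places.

Import duty = 113172.74 × 12% = 13580.73
VAT base = CIF + duty = 113172.74 + 13580.73 = 126753.47
Import VAT = 126753.47 × 20% = 25350.69

Import duty: CHF 13580.73; import VAT: CHF 25350.69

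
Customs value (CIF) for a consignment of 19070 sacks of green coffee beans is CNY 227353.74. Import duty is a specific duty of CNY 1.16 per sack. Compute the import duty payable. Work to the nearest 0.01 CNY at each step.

Import duty = 19070 × 1.16 = 22121.20

Import duty: CNY 22121.20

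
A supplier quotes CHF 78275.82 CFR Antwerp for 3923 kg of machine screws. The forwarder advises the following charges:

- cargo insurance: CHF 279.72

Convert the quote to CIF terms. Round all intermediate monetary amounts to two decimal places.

From CFR to CIF, the seller additionally bears: insurance.
CIF price = 78275.82 + 279.72 = 78555.54

CIF price: CHF 78555.54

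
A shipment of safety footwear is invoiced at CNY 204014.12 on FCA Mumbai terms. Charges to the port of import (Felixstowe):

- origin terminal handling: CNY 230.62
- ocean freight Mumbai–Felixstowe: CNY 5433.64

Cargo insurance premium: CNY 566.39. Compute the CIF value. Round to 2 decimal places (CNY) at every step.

CIF = FCA price + pre-shipment costs + freight + insurance
CIF = 204014.12 + 230.62 + 5433.64 + 566.39 = 210244.77

CIF value: CNY 210244.77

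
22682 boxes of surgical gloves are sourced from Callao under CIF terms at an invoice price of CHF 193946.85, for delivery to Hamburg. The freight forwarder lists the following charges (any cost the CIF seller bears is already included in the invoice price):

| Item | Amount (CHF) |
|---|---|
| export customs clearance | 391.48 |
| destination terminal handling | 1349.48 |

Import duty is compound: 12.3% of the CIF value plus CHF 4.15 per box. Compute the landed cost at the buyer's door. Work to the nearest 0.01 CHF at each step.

Total landed cost: CHF 313282.09

CIF: the seller pays costs through ocean freight and marine insurance to the destination port.
Already in the invoice (seller's account under CIF): export clearance — exclude.
The CIF price already equals the CIF value: 193946.85
Ad valorem component: 193946.85 × 12.3% = 23855.46
Specific component: 22682 × 4.15 = 94130.30
Import duty = 23855.46 + 94130.30 = 117985.76
Buyer bears: destination terminal 1349.48 + duty 117985.76 = 119335.24
Landed cost = invoice 193946.85 + 119335.24 = 313282.09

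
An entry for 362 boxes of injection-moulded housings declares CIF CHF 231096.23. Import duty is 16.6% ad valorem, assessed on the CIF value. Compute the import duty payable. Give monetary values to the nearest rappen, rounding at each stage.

Import duty: CHF 38361.97

Import duty = 231096.23 × 16.6% = 38361.97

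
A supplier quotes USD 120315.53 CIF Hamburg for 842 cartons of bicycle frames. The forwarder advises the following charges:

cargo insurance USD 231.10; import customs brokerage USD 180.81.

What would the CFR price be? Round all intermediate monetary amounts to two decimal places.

CFR price: USD 120084.43

Not relevant to the conversion: brokerage — on the buyer under both terms; not part of either seller's price.
From CIF to CFR, the seller no longer bears: insurance.
CFR price = 120315.53 − 231.10 = 120084.43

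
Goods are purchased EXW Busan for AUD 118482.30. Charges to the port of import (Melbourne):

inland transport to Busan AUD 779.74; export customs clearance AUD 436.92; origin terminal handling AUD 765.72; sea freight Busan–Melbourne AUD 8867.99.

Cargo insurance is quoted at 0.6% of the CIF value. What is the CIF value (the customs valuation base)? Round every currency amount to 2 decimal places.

Let C be the CIF value. C = EXW price + pre-shipment costs + freight + 0.6% × C
C − 0.6% × C = 118482.30 + 779.74 + 436.92 + 765.72 + 8867.99
0.994 × C = 129332.67
C = 129332.67 / 0.994 = 130113.35
Insurance premium = 0.6% × 130113.35 = 780.68

CIF value: AUD 130113.35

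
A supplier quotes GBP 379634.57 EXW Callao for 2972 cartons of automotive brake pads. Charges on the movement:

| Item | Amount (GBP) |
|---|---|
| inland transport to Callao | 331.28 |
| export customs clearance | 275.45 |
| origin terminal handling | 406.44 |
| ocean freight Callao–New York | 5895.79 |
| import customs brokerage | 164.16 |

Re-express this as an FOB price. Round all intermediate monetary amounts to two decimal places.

Not relevant to the conversion: freight, brokerage — on the buyer under both terms; not part of either seller's price.
From EXW to FOB, the seller additionally bears: inland to port, export clearance, origin terminal.
FOB price = 379634.57 + 331.28 + 275.45 + 406.44 = 380647.74

FOB price: GBP 380647.74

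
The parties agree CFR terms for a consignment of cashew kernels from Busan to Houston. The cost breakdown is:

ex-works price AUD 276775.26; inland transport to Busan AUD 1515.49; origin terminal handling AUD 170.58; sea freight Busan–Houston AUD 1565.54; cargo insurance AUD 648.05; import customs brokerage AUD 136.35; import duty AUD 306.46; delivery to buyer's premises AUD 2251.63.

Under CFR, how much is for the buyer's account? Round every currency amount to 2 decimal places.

Buyer's account: AUD 3342.49

CFR: the seller pays costs through ocean freight to the destination port, but not insurance.
Seller's account: goods 276775.26 + inland to port 1515.49 + origin terminal 170.58 + freight 1565.54 = 280026.87
Buyer's account: insurance 648.05 + brokerage 136.35 + duty 306.46 + delivery 2251.63 = 3342.49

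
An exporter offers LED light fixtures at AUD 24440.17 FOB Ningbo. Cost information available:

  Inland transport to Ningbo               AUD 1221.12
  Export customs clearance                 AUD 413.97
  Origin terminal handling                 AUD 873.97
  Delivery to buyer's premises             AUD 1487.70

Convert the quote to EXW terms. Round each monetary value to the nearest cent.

Not relevant to the conversion: delivery — on the buyer under both terms; not part of either seller's price.
From FOB to EXW, the seller no longer bears: inland to port, export clearance, origin terminal.
EXW price = 24440.17 − 1221.12 − 413.97 − 873.97 = 21931.11

EXW price: AUD 21931.11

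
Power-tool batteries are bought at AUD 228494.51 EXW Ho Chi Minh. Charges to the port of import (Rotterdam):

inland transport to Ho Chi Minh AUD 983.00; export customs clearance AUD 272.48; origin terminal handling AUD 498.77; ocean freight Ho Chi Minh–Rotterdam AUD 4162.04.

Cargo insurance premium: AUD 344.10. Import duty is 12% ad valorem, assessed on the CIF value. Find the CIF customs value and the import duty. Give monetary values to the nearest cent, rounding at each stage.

CIF value: AUD 234754.90; import duty: AUD 28170.59

CIF = EXW price + pre-shipment costs + freight + insurance
CIF = 228494.51 + 983.00 + 272.48 + 498.77 + 4162.04 + 344.10 = 234754.90
Import duty = 234754.90 × 12% = 28170.59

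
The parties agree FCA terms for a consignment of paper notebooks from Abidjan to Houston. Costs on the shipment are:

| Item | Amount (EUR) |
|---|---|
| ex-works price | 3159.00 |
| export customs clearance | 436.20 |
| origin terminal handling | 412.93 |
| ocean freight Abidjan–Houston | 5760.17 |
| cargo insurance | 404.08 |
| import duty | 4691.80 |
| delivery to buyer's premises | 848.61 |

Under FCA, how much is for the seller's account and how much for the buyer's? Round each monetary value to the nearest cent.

FCA: the seller delivers export-cleared goods to the carrier; the buyer bears costs from that point.
Seller's account: goods 3159.00 + export clearance 436.20 = 3595.20
Buyer's account: origin terminal 412.93 + freight 5760.17 + insurance 404.08 + duty 4691.80 + delivery 848.61 = 12117.59

Seller: EUR 3595.20; buyer: EUR 12117.59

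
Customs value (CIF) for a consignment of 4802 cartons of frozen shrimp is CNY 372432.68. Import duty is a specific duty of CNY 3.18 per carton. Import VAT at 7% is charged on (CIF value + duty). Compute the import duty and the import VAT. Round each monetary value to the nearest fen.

Import duty = 4802 × 3.18 = 15270.36
VAT base = CIF + duty = 372432.68 + 15270.36 = 387703.04
Import VAT = 387703.04 × 7% = 27139.21

Import duty: CNY 15270.36; import VAT: CNY 27139.21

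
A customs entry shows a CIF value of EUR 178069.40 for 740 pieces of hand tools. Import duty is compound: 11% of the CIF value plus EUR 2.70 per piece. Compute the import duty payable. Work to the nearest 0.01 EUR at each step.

Ad valorem component: 178069.40 × 11% = 19587.63
Specific component: 740 × 2.70 = 1998.00
Import duty = 19587.63 + 1998.00 = 21585.63

Import duty: EUR 21585.63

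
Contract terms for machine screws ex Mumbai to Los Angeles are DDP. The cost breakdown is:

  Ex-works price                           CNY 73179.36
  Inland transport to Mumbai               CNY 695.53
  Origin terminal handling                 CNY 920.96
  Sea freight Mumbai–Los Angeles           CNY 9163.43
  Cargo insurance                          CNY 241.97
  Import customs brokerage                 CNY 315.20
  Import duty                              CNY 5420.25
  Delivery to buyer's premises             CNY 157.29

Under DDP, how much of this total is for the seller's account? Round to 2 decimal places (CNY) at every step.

Seller's account: CNY 90093.99

DDP: the seller bears all costs including import duty.
Seller's account: goods 73179.36 + inland to port 695.53 + origin terminal 920.96 + freight 9163.43 + insurance 241.97 + brokerage 315.20 + duty 5420.25 + delivery 157.29 = 90093.99
Buyer's account: 0.00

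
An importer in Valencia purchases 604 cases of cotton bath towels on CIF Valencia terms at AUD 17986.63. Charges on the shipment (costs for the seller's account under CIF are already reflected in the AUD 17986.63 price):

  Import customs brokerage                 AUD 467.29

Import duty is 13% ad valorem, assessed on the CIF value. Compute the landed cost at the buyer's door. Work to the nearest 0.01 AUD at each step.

CIF: the seller pays costs through ocean freight and marine insurance to the destination port.
The CIF price already equals the CIF value: 17986.63
Import duty = 17986.63 × 13% = 2338.26
Buyer bears: brokerage 467.29 + duty 2338.26 = 2805.55
Landed cost = invoice 17986.63 + 2805.55 = 20792.18

Total landed cost: AUD 20792.18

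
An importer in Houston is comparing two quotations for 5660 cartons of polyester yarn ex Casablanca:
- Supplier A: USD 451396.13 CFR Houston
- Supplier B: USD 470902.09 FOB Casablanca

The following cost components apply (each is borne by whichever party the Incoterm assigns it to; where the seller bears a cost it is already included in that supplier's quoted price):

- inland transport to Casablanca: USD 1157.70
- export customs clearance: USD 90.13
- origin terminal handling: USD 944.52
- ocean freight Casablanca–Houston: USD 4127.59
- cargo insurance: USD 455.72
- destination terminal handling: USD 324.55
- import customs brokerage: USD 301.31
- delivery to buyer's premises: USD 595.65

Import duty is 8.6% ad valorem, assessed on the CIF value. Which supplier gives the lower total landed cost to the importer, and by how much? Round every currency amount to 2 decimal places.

Supplier A (CFR):
CIF value = CFR price + insurance = 451396.13 + 455.72 = 451851.85
Import duty = 451851.85 × 8.6% = 38859.26
Buyer bears (A): 455.72 + 324.55 + 301.31 + 595.65 = 1677.23
Landed cost (A) = invoice 451396.13 + 1677.23 + duty 38859.26 = 491932.62
Supplier B (FOB):
CIF value = FOB price + freight + insurance = 470902.09 + 4127.59 + 455.72 = 475485.40
Import duty = 475485.40 × 8.6% = 40891.74
Buyer bears (B): 4127.59 + 455.72 + 324.55 + 301.31 + 595.65 = 5804.82
Landed cost (B) = invoice 470902.09 + 5804.82 + duty 40891.74 = 517598.65
Difference = |491932.62 − 517598.65| = 25666.03

Supplier A is cheaper by USD 25666.03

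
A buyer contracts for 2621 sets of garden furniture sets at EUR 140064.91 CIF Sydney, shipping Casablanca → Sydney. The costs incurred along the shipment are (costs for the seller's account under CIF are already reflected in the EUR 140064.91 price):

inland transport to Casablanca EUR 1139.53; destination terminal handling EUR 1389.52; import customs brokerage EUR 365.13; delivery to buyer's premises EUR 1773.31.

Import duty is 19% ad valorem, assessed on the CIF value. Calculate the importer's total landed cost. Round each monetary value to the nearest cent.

Total landed cost: EUR 170205.20

CIF: the seller pays costs through ocean freight and marine insurance to the destination port.
Already in the invoice (seller's account under CIF): inland to port — exclude.
The CIF price already equals the CIF value: 140064.91
Import duty = 140064.91 × 19% = 26612.33
Buyer bears: destination terminal 1389.52 + brokerage 365.13 + delivery 1773.31 + duty 26612.33 = 30140.29
Landed cost = invoice 140064.91 + 30140.29 = 170205.20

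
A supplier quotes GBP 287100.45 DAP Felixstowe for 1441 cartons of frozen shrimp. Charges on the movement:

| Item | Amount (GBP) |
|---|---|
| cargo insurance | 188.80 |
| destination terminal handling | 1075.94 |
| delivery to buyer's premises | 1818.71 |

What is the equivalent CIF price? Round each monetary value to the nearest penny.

Not relevant to the conversion: insurance — on the seller under both DAP and CIF; already in the DAP price and stays in the CIF price.
From DAP to CIF, the seller no longer bears: destination terminal, delivery.
CIF price = 287100.45 − 1075.94 − 1818.71 = 284205.80

CIF price: GBP 284205.80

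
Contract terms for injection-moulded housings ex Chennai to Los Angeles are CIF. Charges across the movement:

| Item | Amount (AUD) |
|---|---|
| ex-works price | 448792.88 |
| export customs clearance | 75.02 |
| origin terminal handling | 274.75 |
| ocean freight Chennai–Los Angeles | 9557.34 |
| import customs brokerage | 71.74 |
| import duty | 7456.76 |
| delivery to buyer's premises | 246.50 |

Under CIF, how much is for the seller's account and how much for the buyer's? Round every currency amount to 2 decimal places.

CIF: the seller pays costs through ocean freight and marine insurance to the destination port.
Seller's account: goods 448792.88 + export clearance 75.02 + origin terminal 274.75 + freight 9557.34 = 458699.99
Buyer's account: brokerage 71.74 + duty 7456.76 + delivery 246.50 = 7775.00

Seller: AUD 458699.99; buyer: AUD 7775.00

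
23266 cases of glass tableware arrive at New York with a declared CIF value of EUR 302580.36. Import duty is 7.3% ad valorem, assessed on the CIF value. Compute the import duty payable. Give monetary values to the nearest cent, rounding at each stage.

Import duty: EUR 22088.37

Import duty = 302580.36 × 7.3% = 22088.37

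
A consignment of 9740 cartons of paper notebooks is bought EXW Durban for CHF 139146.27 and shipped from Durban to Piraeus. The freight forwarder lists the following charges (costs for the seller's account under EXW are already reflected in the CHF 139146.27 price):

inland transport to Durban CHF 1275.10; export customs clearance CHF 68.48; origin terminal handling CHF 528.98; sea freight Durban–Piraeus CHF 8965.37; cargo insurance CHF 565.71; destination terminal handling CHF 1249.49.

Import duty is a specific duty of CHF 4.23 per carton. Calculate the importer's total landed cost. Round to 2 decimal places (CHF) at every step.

EXW: the seller makes goods available at their premises; the buyer bears all onward costs.
CIF value = EXW price + inland to port + export clearance + origin terminal + freight + insurance = 139146.27 + 1275.10 + 68.48 + 528.98 + 8965.37 + 565.71 = 150549.91
Import duty = 9740 × 4.23 = 41200.20
Buyer bears: inland to port 1275.10 + export clearance 68.48 + origin terminal 528.98 + freight 8965.37 + insurance 565.71 + destination terminal 1249.49 + duty 41200.20 = 53853.33
Landed cost = invoice 139146.27 + 53853.33 = 192999.60

Total landed cost: CHF 192999.60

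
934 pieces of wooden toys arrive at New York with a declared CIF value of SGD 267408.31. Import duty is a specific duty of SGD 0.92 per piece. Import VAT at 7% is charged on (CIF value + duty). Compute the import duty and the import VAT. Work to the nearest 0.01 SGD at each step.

Import duty: SGD 859.28; import VAT: SGD 18778.73

Import duty = 934 × 0.92 = 859.28
VAT base = CIF + duty = 267408.31 + 859.28 = 268267.59
Import VAT = 268267.59 × 7% = 18778.73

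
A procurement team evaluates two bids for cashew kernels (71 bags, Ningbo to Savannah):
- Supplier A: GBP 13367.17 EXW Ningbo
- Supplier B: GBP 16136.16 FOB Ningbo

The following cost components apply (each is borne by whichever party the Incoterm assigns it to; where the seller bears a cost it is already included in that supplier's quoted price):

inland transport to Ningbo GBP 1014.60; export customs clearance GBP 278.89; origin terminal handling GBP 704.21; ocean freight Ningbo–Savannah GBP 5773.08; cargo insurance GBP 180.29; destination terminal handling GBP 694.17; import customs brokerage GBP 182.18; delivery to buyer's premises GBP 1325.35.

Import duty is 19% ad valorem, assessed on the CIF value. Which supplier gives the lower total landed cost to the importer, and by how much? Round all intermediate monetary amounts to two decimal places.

Supplier A is cheaper by GBP 917.83

Supplier A (EXW):
CIF value = EXW price + inland to port + export clearance + origin terminal + freight + insurance = 13367.17 + 1014.60 + 278.89 + 704.21 + 5773.08 + 180.29 = 21318.24
Import duty = 21318.24 × 19% = 4050.47
Buyer bears (A): 1014.60 + 278.89 + 704.21 + 5773.08 + 180.29 + 694.17 + 182.18 + 1325.35 = 10152.77
Landed cost (A) = invoice 13367.17 + 10152.77 + duty 4050.47 = 27570.41
Supplier B (FOB):
CIF value = FOB price + freight + insurance = 16136.16 + 5773.08 + 180.29 = 22089.53
Import duty = 22089.53 × 19% = 4197.01
Buyer bears (B): 5773.08 + 180.29 + 694.17 + 182.18 + 1325.35 = 8155.07
Landed cost (B) = invoice 16136.16 + 8155.07 + duty 4197.01 = 28488.24
Difference = |27570.41 − 28488.24| = 917.83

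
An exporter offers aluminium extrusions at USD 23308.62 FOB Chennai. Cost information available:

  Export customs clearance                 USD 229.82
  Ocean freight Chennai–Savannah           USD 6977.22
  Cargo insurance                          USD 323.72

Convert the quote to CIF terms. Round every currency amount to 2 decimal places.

Not relevant to the conversion: export clearance — on the seller under both FOB and CIF; already in the FOB price and stays in the CIF price.
From FOB to CIF, the seller additionally bears: freight, insurance.
CIF price = 23308.62 + 6977.22 + 323.72 = 30609.56

CIF price: USD 30609.56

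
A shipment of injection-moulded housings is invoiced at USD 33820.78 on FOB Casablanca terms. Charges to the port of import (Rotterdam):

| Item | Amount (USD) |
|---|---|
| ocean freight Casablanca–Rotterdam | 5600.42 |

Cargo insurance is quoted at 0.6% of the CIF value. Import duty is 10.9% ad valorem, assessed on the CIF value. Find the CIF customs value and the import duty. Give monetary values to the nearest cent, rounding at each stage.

CIF value: USD 39659.15; import duty: USD 4322.85

Let C be the CIF value. C = FOB price + freight + 0.6% × C
C − 0.6% × C = 33820.78 + 5600.42
0.994 × C = 39421.20
C = 39421.20 / 0.994 = 39659.15
Insurance premium = 0.6% × 39659.15 = 237.95
Import duty = 39659.15 × 10.9% = 4322.85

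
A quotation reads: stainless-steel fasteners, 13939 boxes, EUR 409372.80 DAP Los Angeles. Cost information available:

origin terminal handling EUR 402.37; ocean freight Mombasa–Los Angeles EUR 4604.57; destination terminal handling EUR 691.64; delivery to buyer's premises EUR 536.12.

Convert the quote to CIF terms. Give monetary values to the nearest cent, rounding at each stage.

Not relevant to the conversion: freight, origin terminal — on the seller under both DAP and CIF; already in the DAP price and stays in the CIF price.
From DAP to CIF, the seller no longer bears: destination terminal, delivery.
CIF price = 409372.80 − 691.64 − 536.12 = 408145.04

CIF price: EUR 408145.04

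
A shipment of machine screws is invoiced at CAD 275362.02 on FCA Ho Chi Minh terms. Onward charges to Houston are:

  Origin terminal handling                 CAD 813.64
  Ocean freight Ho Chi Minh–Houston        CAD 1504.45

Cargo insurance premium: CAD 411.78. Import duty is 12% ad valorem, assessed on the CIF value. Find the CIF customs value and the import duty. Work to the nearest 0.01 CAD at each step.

CIF value: CAD 278091.89; import duty: CAD 33371.03

CIF = FCA price + pre-shipment costs + freight + insurance
CIF = 275362.02 + 813.64 + 1504.45 + 411.78 = 278091.89
Import duty = 278091.89 × 12% = 33371.03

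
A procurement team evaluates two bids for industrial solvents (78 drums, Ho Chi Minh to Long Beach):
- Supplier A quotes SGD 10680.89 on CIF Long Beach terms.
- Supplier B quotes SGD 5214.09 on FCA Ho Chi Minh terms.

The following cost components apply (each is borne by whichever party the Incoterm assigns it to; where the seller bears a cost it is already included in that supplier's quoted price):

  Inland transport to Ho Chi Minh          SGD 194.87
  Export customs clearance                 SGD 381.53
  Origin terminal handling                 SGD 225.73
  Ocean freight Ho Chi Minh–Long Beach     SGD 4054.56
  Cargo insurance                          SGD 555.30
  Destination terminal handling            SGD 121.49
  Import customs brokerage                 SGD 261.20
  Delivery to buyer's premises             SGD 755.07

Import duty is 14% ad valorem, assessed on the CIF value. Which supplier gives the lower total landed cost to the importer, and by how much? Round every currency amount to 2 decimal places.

Supplier A (CIF):
The CIF price already equals the CIF value: 10680.89
Import duty = 10680.89 × 14% = 1495.32
Buyer bears (A): 121.49 + 261.20 + 755.07 = 1137.76
Landed cost (A) = invoice 10680.89 + 1137.76 + duty 1495.32 = 13313.97
Supplier B (FCA):
CIF value = FCA price + origin terminal + freight + insurance = 5214.09 + 225.73 + 4054.56 + 555.30 = 10049.68
Import duty = 10049.68 × 14% = 1406.96
Buyer bears (B): 225.73 + 4054.56 + 555.30 + 121.49 + 261.20 + 755.07 = 5973.35
Landed cost (B) = invoice 5214.09 + 5973.35 + duty 1406.96 = 12594.40
Difference = |13313.97 − 12594.40| = 719.57

Supplier B is cheaper by SGD 719.57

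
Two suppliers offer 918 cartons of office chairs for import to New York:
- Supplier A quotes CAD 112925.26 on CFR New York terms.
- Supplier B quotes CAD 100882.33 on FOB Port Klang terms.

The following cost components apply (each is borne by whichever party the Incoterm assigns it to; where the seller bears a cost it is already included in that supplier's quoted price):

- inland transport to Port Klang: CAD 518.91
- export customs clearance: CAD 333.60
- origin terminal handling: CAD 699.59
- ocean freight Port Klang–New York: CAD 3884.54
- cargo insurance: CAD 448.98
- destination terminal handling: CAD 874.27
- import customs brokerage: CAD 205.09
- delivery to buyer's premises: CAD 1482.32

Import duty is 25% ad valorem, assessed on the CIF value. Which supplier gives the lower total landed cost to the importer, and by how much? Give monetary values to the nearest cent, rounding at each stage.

Supplier B is cheaper by CAD 10197.99

Supplier A (CFR):
CIF value = CFR price + insurance = 112925.26 + 448.98 = 113374.24
Import duty = 113374.24 × 25% = 28343.56
Buyer bears (A): 448.98 + 874.27 + 205.09 + 1482.32 = 3010.66
Landed cost (A) = invoice 112925.26 + 3010.66 + duty 28343.56 = 144279.48
Supplier B (FOB):
CIF value = FOB price + freight + insurance = 100882.33 + 3884.54 + 448.98 = 105215.85
Import duty = 105215.85 × 25% = 26303.96
Buyer bears (B): 3884.54 + 448.98 + 874.27 + 205.09 + 1482.32 = 6895.20
Landed cost (B) = invoice 100882.33 + 6895.20 + duty 26303.96 = 134081.49
Difference = |144279.48 − 134081.49| = 10197.99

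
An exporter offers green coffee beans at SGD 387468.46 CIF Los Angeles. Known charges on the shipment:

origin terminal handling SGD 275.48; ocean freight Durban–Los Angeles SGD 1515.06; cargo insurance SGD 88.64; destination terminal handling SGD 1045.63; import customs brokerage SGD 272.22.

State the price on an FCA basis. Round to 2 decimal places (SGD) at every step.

Not relevant to the conversion: destination terminal, brokerage — on the buyer under both terms; not part of either seller's price.
From CIF to FCA, the seller no longer bears: origin terminal, freight, insurance.
FCA price = 387468.46 − 275.48 − 1515.06 − 88.64 = 385589.28

FCA price: SGD 385589.28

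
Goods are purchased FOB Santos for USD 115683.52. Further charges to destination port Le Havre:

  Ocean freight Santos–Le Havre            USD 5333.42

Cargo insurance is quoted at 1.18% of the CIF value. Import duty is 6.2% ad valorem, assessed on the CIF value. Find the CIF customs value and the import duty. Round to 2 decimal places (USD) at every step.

CIF value: USD 122461.99; import duty: USD 7592.64

Let C be the CIF value. C = FOB price + freight + 1.18% × C
C − 1.18% × C = 115683.52 + 5333.42
0.9882 × C = 121016.94
C = 121016.94 / 0.9882 = 122461.99
Insurance premium = 1.18% × 122461.99 = 1445.05
Import duty = 122461.99 × 6.2% = 7592.64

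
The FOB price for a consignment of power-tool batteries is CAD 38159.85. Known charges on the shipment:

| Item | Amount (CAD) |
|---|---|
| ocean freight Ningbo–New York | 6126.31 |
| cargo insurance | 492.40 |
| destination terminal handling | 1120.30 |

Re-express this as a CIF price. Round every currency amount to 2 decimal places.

Not relevant to the conversion: destination terminal — on the buyer under both terms; not part of either seller's price.
From FOB to CIF, the seller additionally bears: freight, insurance.
CIF price = 38159.85 + 6126.31 + 492.40 = 44778.56

CIF price: CAD 44778.56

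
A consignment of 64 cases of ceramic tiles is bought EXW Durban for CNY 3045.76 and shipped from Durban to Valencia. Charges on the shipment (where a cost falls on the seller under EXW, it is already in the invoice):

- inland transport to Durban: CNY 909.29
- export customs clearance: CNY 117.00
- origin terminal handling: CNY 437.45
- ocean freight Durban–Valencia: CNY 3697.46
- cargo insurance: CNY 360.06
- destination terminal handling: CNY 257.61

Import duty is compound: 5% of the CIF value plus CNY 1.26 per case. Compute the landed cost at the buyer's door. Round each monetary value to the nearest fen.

EXW: the seller makes goods available at their premises; the buyer bears all onward costs.
CIF value = EXW price + inland to port + export clearance + origin terminal + freight + insurance = 3045.76 + 909.29 + 117.00 + 437.45 + 3697.46 + 360.06 = 8567.02
Ad valorem component: 8567.02 × 5% = 428.35
Specific component: 64 × 1.26 = 80.64
Import duty = 428.35 + 80.64 = 508.99
Buyer bears: inland to port 909.29 + export clearance 117.00 + origin terminal 437.45 + freight 3697.46 + insurance 360.06 + destination terminal 257.61 + duty 508.99 = 6287.86
Landed cost = invoice 3045.76 + 6287.86 = 9333.62

Total landed cost: CNY 9333.62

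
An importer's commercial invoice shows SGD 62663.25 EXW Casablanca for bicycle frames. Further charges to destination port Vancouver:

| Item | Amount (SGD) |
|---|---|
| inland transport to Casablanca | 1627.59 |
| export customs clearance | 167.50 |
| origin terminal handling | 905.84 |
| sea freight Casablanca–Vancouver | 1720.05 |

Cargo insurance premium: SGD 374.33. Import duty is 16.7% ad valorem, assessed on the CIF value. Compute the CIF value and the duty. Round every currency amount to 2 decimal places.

CIF = EXW price + pre-shipment costs + freight + insurance
CIF = 62663.25 + 1627.59 + 167.50 + 905.84 + 1720.05 + 374.33 = 67458.56
Import duty = 67458.56 × 16.7% = 11265.58

CIF value: SGD 67458.56; import duty: SGD 11265.58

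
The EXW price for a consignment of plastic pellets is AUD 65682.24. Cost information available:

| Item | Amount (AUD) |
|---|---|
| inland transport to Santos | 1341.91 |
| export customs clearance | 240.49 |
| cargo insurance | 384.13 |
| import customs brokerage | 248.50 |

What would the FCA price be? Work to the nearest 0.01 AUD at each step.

Not relevant to the conversion: insurance, brokerage — on the buyer under both terms; not part of either seller's price.
From EXW to FCA, the seller additionally bears: inland to port, export clearance.
FCA price = 65682.24 + 1341.91 + 240.49 = 67264.64

FCA price: AUD 67264.64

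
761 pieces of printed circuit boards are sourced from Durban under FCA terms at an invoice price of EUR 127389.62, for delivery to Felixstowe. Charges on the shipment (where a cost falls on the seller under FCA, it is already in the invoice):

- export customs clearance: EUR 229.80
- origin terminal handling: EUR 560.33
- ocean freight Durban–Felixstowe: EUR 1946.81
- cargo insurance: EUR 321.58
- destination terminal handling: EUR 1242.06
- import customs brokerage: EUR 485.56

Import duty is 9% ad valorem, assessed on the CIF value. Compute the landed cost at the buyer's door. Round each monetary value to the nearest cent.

Total landed cost: EUR 143665.61

FCA: the seller delivers export-cleared goods to the carrier; the buyer bears costs from that point.
Already in the invoice (seller's account under FCA): export clearance — exclude.
CIF value = FCA price + origin terminal + freight + insurance = 127389.62 + 560.33 + 1946.81 + 321.58 = 130218.34
Import duty = 130218.34 × 9% = 11719.65
Buyer bears: origin terminal 560.33 + freight 1946.81 + insurance 321.58 + destination terminal 1242.06 + brokerage 485.56 + duty 11719.65 = 16275.99
Landed cost = invoice 127389.62 + 16275.99 = 143665.61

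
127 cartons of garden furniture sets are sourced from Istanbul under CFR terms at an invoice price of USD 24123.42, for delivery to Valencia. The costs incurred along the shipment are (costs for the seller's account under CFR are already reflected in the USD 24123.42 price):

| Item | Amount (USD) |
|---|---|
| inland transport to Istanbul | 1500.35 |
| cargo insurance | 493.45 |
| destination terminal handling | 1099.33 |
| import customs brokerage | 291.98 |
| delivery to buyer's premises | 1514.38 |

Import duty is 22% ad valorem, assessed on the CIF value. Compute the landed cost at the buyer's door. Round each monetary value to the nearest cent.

CFR: the seller pays costs through ocean freight to the destination port, but not insurance.
Already in the invoice (seller's account under CFR): inland to port — exclude.
CIF value = CFR price + insurance = 24123.42 + 493.45 = 24616.87
Import duty = 24616.87 × 22% = 5415.71
Buyer bears: insurance 493.45 + destination terminal 1099.33 + brokerage 291.98 + delivery 1514.38 + duty 5415.71 = 8814.85
Landed cost = invoice 24123.42 + 8814.85 = 32938.27

Total landed cost: USD 32938.27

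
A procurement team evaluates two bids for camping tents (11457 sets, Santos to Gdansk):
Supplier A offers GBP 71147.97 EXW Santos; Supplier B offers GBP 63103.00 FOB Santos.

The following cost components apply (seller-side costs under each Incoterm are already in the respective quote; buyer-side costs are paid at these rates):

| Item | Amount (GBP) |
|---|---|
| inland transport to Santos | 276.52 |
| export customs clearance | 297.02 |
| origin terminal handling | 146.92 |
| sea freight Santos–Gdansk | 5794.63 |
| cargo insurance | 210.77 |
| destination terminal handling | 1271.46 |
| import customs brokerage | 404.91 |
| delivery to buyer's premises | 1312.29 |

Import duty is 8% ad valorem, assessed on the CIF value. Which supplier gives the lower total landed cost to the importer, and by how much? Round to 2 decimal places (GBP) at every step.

Supplier B is cheaper by GBP 9466.67

Supplier A (EXW):
CIF value = EXW price + inland to port + export clearance + origin terminal + freight + insurance = 71147.97 + 276.52 + 297.02 + 146.92 + 5794.63 + 210.77 = 77873.83
Import duty = 77873.83 × 8% = 6229.91
Buyer bears (A): 276.52 + 297.02 + 146.92 + 5794.63 + 210.77 + 1271.46 + 404.91 + 1312.29 = 9714.52
Landed cost (A) = invoice 71147.97 + 9714.52 + duty 6229.91 = 87092.40
Supplier B (FOB):
CIF value = FOB price + freight + insurance = 63103.00 + 5794.63 + 210.77 = 69108.40
Import duty = 69108.40 × 8% = 5528.67
Buyer bears (B): 5794.63 + 210.77 + 1271.46 + 404.91 + 1312.29 = 8994.06
Landed cost (B) = invoice 63103.00 + 8994.06 + duty 5528.67 = 77625.73
Difference = |87092.40 − 77625.73| = 9466.67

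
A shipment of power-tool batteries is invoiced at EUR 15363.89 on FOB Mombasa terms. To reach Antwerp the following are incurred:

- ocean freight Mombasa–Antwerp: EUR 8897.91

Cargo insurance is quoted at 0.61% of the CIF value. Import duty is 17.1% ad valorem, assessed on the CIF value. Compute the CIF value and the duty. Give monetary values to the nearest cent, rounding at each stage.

Let C be the CIF value. C = FOB price + freight + 0.61% × C
C − 0.61% × C = 15363.89 + 8897.91
0.9939 × C = 24261.80
C = 24261.80 / 0.9939 = 24410.71
Insurance premium = 0.61% × 24410.71 = 148.91
Import duty = 24410.71 × 17.1% = 4174.23

CIF value: EUR 24410.71; import duty: EUR 4174.23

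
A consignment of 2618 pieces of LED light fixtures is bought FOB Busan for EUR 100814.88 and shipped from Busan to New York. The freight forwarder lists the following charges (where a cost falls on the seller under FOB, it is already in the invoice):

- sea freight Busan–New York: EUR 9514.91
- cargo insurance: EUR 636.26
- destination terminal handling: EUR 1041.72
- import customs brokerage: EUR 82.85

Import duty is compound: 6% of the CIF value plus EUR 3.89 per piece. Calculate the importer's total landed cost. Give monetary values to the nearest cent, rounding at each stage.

FOB: the seller bears costs until goods are on board at the origin port; the buyer bears freight, insurance and all costs thereafter.
CIF value = FOB price + freight + insurance = 100814.88 + 9514.91 + 636.26 = 110966.05
Ad valorem component: 110966.05 × 6% = 6657.96
Specific component: 2618 × 3.89 = 10184.02
Import duty = 6657.96 + 10184.02 = 16841.98
Buyer bears: freight 9514.91 + insurance 636.26 + destination terminal 1041.72 + brokerage 82.85 + duty 16841.98 = 28117.72
Landed cost = invoice 100814.88 + 28117.72 = 128932.60

Total landed cost: EUR 128932.60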